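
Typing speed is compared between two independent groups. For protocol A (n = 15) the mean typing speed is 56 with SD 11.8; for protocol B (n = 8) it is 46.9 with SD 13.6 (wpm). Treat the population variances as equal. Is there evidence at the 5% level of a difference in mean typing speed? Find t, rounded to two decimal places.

Let group 1 = protocol A, group 2 = protocol B. H0: μ_1 = μ_2; H1: μ_1 ≠ μ_2 (two-sample pooled-variance t-test, two-sided).
s_p² = [(15−1)·11.8² + (8−1)·13.6²]/(15+8−2) = 154.48
t = (56 − 46.9)/√[154.48·(1/15 + 1/8)] = 1.67
df = n₁ + n₂ − 2 = 21
Two-sided p-value ≈ 0.109
Since p ≈ 0.109 > α = 0.05, fail to reject H0; the evidence is not statistically significant.

1.67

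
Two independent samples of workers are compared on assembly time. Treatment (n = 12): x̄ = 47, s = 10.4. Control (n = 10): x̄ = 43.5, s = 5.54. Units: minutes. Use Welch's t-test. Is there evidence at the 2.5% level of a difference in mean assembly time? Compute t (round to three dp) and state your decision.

Let group 1 = treatment, group 2 = control. H0: μ_1 = μ_2; H1: μ_1 ≠ μ_2 (Welch's two-sample t-test, two-sided).
t = (x̄_1 − x̄_2)/√(s_1²/n_1 + s_2²/n_2) = (47 − 43.5)/√(10.4²/12 + 5.54²/10) = 1.007
Welch–Satterthwaite df ≈ 17.31
Two-sided p-value ≈ 0.328
Since p ≈ 0.328 > α = 0.025, fail to reject H0; the data do not provide sufficient evidence against H0.

t = 1.007; fail to reject H0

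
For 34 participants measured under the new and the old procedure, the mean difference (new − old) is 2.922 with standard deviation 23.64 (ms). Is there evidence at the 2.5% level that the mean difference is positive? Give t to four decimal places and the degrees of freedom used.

H0: μ_d = 0; H1: μ_d > 0 (paired t-test on the differences, right-tailed).
t = d̄/(s_d/√n) = 2.922/(23.64/√34) = 0.7207
df = n − 1 = 33
p-value = P(T ≥ 0.7207) ≈ 0.2381
Since p ≈ 0.2381 > α = 0.025, fail to reject H0; the data do not provide sufficient evidence against H0.

t = 0.7207, df = 33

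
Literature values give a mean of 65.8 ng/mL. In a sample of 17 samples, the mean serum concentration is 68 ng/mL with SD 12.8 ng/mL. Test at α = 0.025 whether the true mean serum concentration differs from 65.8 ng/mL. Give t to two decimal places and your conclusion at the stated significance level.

H0: μ = 65.8; H1: μ ≠ 65.8 (one-sample t-test, two-sided).
t = (x̄ − μ₀)/(s/√n) = (68 − 65.8)/(12.8/√17) = 0.71
df = n − 1 = 16
Two-sided p-value ≈ 0.4887
Since p ≈ 0.4887 > α = 0.025, fail to reject H0; the data do not provide sufficient evidence against H0.

t = 0.71; fail to reject H0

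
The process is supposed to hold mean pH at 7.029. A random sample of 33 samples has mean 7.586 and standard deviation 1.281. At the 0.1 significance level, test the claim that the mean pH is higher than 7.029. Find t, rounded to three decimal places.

H0: μ = 7.029; H1: μ > 7.029 (one-sample t-test, right-tailed).
t = (x̄ − μ₀)/(s/√n) = (7.586 − 7.029)/(1.281/√33) = 2.498
df = n − 1 = 32
p-value = P(T ≥ 2.498) ≈ 0.0089
Since p ≈ 0.0089 < α = 0.1, reject H0; the evidence is statistically significant.

2.498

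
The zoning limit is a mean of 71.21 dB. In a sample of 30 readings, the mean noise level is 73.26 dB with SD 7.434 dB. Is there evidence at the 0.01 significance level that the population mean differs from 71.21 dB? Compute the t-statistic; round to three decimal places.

H0: μ = 71.21; H1: μ ≠ 71.21 (one-sample t-test, two-sided).
t = (x̄ − μ₀)/(s/√n) = (73.26 − 71.21)/(7.434/√30) = 1.510
df = n − 1 = 29
Two-sided p-value ≈ 0.142
Since p ≈ 0.142 > α = 0.01, fail to reject H0; the data do not provide sufficient evidence against H0.

1.510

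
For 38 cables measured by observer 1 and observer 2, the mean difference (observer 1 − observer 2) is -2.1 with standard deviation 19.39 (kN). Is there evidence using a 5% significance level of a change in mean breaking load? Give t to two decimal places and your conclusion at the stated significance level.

H0: μ_d = 0; H1: μ_d ≠ 0 (paired t-test on the differences, two-sided).
t = d̄/(s_d/√n) = -2.1/(19.39/√38) = -0.67
df = n − 1 = 37
Two-sided p-value ≈ 0.5085
Since p ≈ 0.5085 > α = 0.05, fail to reject H0; the evidence is not statistically significant.

t = -0.67; fail to reject H0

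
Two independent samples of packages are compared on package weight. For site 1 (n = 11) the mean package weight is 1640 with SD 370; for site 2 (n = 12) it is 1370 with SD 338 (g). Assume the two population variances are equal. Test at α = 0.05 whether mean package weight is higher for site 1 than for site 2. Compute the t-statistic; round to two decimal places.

Let group 1 = site 1, group 2 = site 2. H0: μ_1 = μ_2; H1: μ_1 > μ_2 (two-sample pooled-variance t-test, right-tailed).
s_p² = [(11−1)·370² + (12−1)·338²]/(11+12−2) = 125033
t = (1640 − 1370)/√[125033·(1/11 + 1/12)] = 1.83
df = n₁ + n₂ − 2 = 21
p-value = P(T ≥ 1.83) ≈ 0.041
Since p ≈ 0.041 < α = 0.05, reject H0; the evidence is statistically significant.

1.83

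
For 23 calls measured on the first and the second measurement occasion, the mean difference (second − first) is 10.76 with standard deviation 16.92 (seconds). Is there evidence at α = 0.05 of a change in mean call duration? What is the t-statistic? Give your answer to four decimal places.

3.0498

H0: μ_d = 0; H1: μ_d ≠ 0 (paired t-test on the differences, two-sided).
t = d̄/(s_d/√n) = 10.76/(16.92/√23) = 3.0498
df = n − 1 = 22
Two-sided p-value ≈ 0.006
Since p ≈ 0.006 < α = 0.05, reject H0; the evidence is statistically significant.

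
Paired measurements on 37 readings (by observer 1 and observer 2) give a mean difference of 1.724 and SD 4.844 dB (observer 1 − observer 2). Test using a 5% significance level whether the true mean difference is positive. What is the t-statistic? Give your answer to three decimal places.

2.165

H0: μ_d = 0; H1: μ_d > 0 (paired t-test on the differences, right-tailed).
t = d̄/(s_d/√n) = 1.724/(4.844/√37) = 2.165
df = n − 1 = 36
p-value = P(T ≥ 2.165) ≈ 0.0186
Since p ≈ 0.0186 < α = 0.05, reject H0; the data support H1.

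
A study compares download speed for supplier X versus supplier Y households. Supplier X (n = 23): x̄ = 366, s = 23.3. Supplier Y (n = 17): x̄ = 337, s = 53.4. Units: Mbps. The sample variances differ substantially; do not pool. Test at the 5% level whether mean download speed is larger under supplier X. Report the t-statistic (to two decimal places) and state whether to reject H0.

Let group 1 = supplier X, group 2 = supplier Y. H0: μ_1 = μ_2; H1: μ_1 > μ_2 (Welch's two-sample t-test, right-tailed).
t = (x̄_1 − x̄_2)/√(s_1²/n_1 + s_2²/n_2) = (366 − 337)/√(23.3²/23 + 53.4²/17) = 2.10
Welch–Satterthwaite df ≈ 20.52
p-value = P(T ≥ 2.10) ≈ 0.024
Since p ≈ 0.024 < α = 0.05, reject H0; the evidence is statistically significant.

t = 2.10; reject H0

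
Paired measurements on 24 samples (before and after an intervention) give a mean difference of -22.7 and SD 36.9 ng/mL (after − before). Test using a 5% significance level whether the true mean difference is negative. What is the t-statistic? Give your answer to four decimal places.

H0: μ_d = 0; H1: μ_d < 0 (paired t-test on the differences, left-tailed).
t = d̄/(s_d/√n) = -22.7/(36.9/√24) = -3.0137
df = n − 1 = 23
p-value = P(T ≤ -3.0137) ≈ 0.0031
Since p ≈ 0.0031 < α = 0.05, reject H0; the evidence is statistically significant.

-3.0137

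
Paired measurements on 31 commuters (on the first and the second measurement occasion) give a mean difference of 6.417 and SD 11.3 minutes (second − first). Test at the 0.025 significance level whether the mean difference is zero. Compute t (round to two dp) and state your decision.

H0: μ_d = 0; H1: μ_d ≠ 0 (paired t-test on the differences, two-sided).
t = d̄/(s_d/√n) = 6.417/(11.3/√31) = 3.16
df = n − 1 = 30
Two-sided p-value ≈ 0.004
Since p ≈ 0.004 < α = 0.025, reject H0; the data support H1.

t = 3.16; reject H0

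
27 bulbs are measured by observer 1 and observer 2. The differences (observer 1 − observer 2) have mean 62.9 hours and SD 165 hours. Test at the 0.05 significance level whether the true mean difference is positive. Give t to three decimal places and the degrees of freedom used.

t = 1.981, df = 26

H0: μ_d = 0; H1: μ_d > 0 (paired t-test on the differences, right-tailed).
t = d̄/(s_d/√n) = 62.9/(165/√27) = 1.981
df = n − 1 = 26
p-value = P(T ≥ 1.981) ≈ 0.029
Since p ≈ 0.029 < α = 0.05, reject H0; the evidence is statistically significant.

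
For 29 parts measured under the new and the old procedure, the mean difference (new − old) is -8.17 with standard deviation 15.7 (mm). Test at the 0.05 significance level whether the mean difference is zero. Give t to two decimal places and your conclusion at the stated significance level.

H0: μ_d = 0; H1: μ_d ≠ 0 (paired t-test on the differences, two-sided).
t = d̄/(s_d/√n) = -8.17/(15.7/√29) = -2.80
df = n − 1 = 28
Two-sided p-value ≈ 0.009
Since p ≈ 0.009 < α = 0.05, reject H0; the data support H1.

t = -2.80; reject H0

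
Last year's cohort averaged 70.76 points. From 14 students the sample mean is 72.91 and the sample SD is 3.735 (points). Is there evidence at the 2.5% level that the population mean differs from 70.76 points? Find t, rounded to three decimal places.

2.154

H0: μ = 70.76; H1: μ ≠ 70.76 (one-sample t-test, two-sided).
t = (x̄ − μ₀)/(s/√n) = (72.91 − 70.76)/(3.735/√14) = 2.154
df = n − 1 = 13
Two-sided p-value ≈ 0.0506
Since p ≈ 0.0506 > α = 0.025, fail to reject H0; the evidence is not statistically significant.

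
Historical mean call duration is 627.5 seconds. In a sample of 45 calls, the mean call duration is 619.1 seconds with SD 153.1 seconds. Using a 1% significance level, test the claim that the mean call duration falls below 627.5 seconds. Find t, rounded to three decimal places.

-0.368

H0: μ = 627.5; H1: μ < 627.5 (one-sample t-test, left-tailed).
t = (x̄ − μ₀)/(s/√n) = (619.1 − 627.5)/(153.1/√45) = -0.368
df = n − 1 = 44
p-value = P(T ≤ -0.368) ≈ 0.357
Since p ≈ 0.357 > α = 0.01, fail to reject H0; the data do not provide sufficient evidence against H0.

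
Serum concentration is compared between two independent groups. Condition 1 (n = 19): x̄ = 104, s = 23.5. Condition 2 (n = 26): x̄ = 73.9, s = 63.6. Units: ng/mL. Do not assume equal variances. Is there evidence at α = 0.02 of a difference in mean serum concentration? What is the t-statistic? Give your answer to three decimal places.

2.215

Let group 1 = condition 1, group 2 = condition 2. H0: μ_1 = μ_2; H1: μ_1 ≠ μ_2 (Welch's two-sample t-test, two-sided).
t = (x̄_1 − x̄_2)/√(s_1²/n_1 + s_2²/n_2) = (104 − 73.9)/√(23.5²/19 + 63.6²/26) = 2.215
Welch–Satterthwaite df ≈ 33.59
Two-sided p-value ≈ 0.034
Since p ≈ 0.034 > α = 0.02, fail to reject H0; the evidence is not statistically significant.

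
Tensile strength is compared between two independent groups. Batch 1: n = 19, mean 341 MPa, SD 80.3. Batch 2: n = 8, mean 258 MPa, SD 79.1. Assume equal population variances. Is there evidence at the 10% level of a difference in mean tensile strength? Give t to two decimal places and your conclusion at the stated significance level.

t = 2.46; reject H0

Let group 1 = batch 1, group 2 = batch 2. H0: μ_1 = μ_2; H1: μ_1 ≠ μ_2 (two-sample pooled-variance t-test, two-sided).
s_p² = [(19−1)·80.3² + (8−1)·79.1²]/(19+8−2) = 6394.53
t = (341 − 258)/√[6394.53·(1/19 + 1/8)] = 2.46
df = n₁ + n₂ − 2 = 25
Two-sided p-value ≈ 0.021
Since p ≈ 0.021 < α = 0.1, reject H0; the data support H1.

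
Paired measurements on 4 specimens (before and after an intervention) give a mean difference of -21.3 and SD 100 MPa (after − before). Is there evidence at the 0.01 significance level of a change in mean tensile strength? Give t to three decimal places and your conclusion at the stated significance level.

t = -0.426; fail to reject H0

H0: μ_d = 0; H1: μ_d ≠ 0 (paired t-test on the differences, two-sided).
t = d̄/(s_d/√n) = -21.3/(100/√4) = -0.426
df = n − 1 = 3
Two-sided p-value ≈ 0.699
Since p ≈ 0.699 > α = 0.01, fail to reject H0; the data do not provide sufficient evidence against H0.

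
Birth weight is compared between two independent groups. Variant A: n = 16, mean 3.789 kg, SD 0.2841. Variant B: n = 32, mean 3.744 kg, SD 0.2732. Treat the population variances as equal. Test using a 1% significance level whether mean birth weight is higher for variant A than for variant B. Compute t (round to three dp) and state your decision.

t = 0.531; fail to reject H0

Let group 1 = variant A, group 2 = variant B. H0: μ_1 = μ_2; H1: μ_1 > μ_2 (two-sample pooled-variance t-test, right-tailed).
s_p² = [(16−1)·0.2841² + (32−1)·0.2732²]/(16+32−2) = 0.0766191
t = (3.789 − 3.744)/√[0.0766191·(1/16 + 1/32)] = 0.531
df = n₁ + n₂ − 2 = 46
p-value = P(T ≥ 0.531) ≈ 0.2990
Since p ≈ 0.2990 > α = 0.01, fail to reject H0; the data do not provide sufficient evidence against H0.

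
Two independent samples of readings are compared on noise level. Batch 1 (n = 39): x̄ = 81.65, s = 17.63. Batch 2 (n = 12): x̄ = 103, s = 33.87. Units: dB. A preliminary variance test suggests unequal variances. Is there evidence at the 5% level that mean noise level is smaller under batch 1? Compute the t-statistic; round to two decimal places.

-2.10

Let group 1 = batch 1, group 2 = batch 2. H0: μ_1 = μ_2; H1: μ_1 < μ_2 (Welch's two-sample t-test, left-tailed).
t = (x̄_1 − x̄_2)/√(s_1²/n_1 + s_2²/n_2) = (81.65 − 103)/√(17.63²/39 + 33.87²/12) = -2.10
Welch–Satterthwaite df ≈ 12.88
p-value = P(T ≤ -2.10) ≈ 0.028
Since p ≈ 0.028 < α = 0.05, reject H0; the data support H1.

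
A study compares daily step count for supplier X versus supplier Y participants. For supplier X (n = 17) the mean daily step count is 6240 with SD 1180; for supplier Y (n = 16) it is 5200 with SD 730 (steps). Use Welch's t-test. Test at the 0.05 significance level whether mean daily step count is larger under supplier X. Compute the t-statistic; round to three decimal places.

Let group 1 = supplier X, group 2 = supplier Y. H0: μ_1 = μ_2; H1: μ_1 > μ_2 (Welch's two-sample t-test, right-tailed).
t = (x̄_1 − x̄_2)/√(s_1²/n_1 + s_2²/n_2) = (6240 − 5200)/√(1180²/17 + 730²/16) = 3.064
Welch–Satterthwaite df ≈ 26.91
p-value = P(T ≥ 3.064) ≈ 0.002
Since p ≈ 0.002 < α = 0.05, reject H0; the data support H1.

3.064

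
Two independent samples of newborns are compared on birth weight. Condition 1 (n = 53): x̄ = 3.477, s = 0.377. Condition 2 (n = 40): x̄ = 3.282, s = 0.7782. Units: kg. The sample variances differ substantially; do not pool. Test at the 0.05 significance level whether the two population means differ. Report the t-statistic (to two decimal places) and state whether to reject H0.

Let group 1 = condition 1, group 2 = condition 2. H0: μ_1 = μ_2; H1: μ_1 ≠ μ_2 (Welch's two-sample t-test, two-sided).
t = (x̄_1 − x̄_2)/√(s_1²/n_1 + s_2²/n_2) = (3.477 − 3.282)/√(0.377²/53 + 0.7782²/40) = 1.46
Welch–Satterthwaite df ≈ 52.80
Two-sided p-value ≈ 0.1500
Since p ≈ 0.1500 > α = 0.05, fail to reject H0; the evidence is not statistically significant.

t = 1.46; fail to reject H0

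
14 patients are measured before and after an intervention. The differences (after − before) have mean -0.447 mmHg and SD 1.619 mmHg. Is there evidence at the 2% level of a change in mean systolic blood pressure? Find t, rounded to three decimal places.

-1.033

H0: μ_d = 0; H1: μ_d ≠ 0 (paired t-test on the differences, two-sided).
t = d̄/(s_d/√n) = -0.447/(1.619/√14) = -1.033
df = n − 1 = 13
Two-sided p-value ≈ 0.320
Since p ≈ 0.320 > α = 0.02, fail to reject H0; the evidence is not statistically significant.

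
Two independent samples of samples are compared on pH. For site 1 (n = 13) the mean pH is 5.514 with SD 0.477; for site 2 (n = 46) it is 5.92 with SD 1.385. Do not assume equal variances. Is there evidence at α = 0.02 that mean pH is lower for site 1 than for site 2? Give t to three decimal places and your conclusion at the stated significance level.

t = -1.669; fail to reject H0

Let group 1 = site 1, group 2 = site 2. H0: μ_1 = μ_2; H1: μ_1 < μ_2 (Welch's two-sample t-test, left-tailed).
t = (x̄_1 − x̄_2)/√(s_1²/n_1 + s_2²/n_2) = (5.514 − 5.92)/√(0.477²/13 + 1.385²/46) = -1.669
Welch–Satterthwaite df ≈ 54.62
p-value = P(T ≤ -1.669) ≈ 0.0505
Since p ≈ 0.0505 > α = 0.02, fail to reject H0; the data do not provide sufficient evidence against H0.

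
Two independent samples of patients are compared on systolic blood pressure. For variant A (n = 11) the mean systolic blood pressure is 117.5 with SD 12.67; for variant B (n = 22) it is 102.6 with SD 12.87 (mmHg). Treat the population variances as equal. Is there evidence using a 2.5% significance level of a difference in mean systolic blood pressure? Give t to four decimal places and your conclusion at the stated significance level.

Let group 1 = variant A, group 2 = variant B. H0: μ_1 = μ_2; H1: μ_1 ≠ μ_2 (two-sample pooled-variance t-test, two-sided).
s_p² = [(11−1)·12.67² + (22−1)·12.87²]/(11+22−2) = 163.989
t = (117.5 − 102.6)/√[163.989·(1/11 + 1/22)] = 3.1509
df = n₁ + n₂ − 2 = 31
Two-sided p-value ≈ 0.0036
Since p ≈ 0.0036 < α = 0.025, reject H0; the evidence is statistically significant.

t = 3.1509; reject H0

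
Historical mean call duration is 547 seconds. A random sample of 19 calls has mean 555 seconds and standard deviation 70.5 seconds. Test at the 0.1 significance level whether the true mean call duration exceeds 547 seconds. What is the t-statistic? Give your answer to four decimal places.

H0: μ = 547; H1: μ > 547 (one-sample t-test, right-tailed).
t = (x̄ − μ₀)/(s/√n) = (555 − 547)/(70.5/√19) = 0.4946
df = n − 1 = 18
p-value = P(T ≥ 0.4946) ≈ 0.3134
Since p ≈ 0.3134 > α = 0.1, fail to reject H0; the evidence is not statistically significant.

0.4946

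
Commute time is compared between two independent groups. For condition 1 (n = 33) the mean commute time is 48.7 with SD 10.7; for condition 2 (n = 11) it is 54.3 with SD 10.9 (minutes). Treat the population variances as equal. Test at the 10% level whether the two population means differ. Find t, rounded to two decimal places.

Let group 1 = condition 1, group 2 = condition 2. H0: μ_1 = μ_2; H1: μ_1 ≠ μ_2 (two-sample pooled-variance t-test, two-sided).
s_p² = [(33−1)·10.7² + (11−1)·10.9²]/(33+11−2) = 115.519
t = (48.7 − 54.3)/√[115.519·(1/33 + 1/11)] = -1.50
df = n₁ + n₂ − 2 = 42
Two-sided p-value ≈ 0.1420
Since p ≈ 0.1420 > α = 0.1, fail to reject H0; the evidence is not statistically significant.

-1.50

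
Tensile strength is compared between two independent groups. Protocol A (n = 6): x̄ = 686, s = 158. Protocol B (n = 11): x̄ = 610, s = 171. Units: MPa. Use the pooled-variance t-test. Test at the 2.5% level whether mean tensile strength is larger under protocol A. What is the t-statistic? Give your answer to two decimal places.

0.90

Let group 1 = protocol A, group 2 = protocol B. H0: μ_1 = μ_2; H1: μ_1 > μ_2 (two-sample pooled-variance t-test, right-tailed).
s_p² = [(6−1)·158² + (11−1)·171²]/(6+11−2) = 27815.3
t = (686 − 610)/√[27815.3·(1/6 + 1/11)] = 0.90
df = n₁ + n₂ − 2 = 15
p-value = P(T ≥ 0.90) ≈ 0.1917
Since p ≈ 0.1917 > α = 0.025, fail to reject H0; the data do not provide sufficient evidence against H0.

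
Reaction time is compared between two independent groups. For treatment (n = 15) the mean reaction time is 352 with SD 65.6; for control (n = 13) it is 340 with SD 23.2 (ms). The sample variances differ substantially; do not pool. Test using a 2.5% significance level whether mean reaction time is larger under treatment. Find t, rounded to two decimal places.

Let group 1 = treatment, group 2 = control. H0: μ_1 = μ_2; H1: μ_1 > μ_2 (Welch's two-sample t-test, right-tailed).
t = (x̄_1 − x̄_2)/√(s_1²/n_1 + s_2²/n_2) = (352 − 340)/√(65.6²/15 + 23.2²/13) = 0.66
Welch–Satterthwaite df ≈ 17.90
p-value = P(T ≥ 0.66) ≈ 0.2581
Since p ≈ 0.2581 > α = 0.025, fail to reject H0; the data do not provide sufficient evidence against H0.

0.66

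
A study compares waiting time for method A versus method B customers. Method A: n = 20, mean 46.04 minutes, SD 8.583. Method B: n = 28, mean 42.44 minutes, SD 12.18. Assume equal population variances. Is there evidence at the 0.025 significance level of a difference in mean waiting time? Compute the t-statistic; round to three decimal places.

1.134

Let group 1 = method A, group 2 = method B. H0: μ_1 = μ_2; H1: μ_1 ≠ μ_2 (two-sample pooled-variance t-test, two-sided).
s_p² = [(20−1)·8.583² + (28−1)·12.18²]/(20+28−2) = 117.504
t = (46.04 − 42.44)/√[117.504·(1/20 + 1/28)] = 1.134
df = n₁ + n₂ − 2 = 46
Two-sided p-value ≈ 0.263
Since p ≈ 0.263 > α = 0.025, fail to reject H0; the evidence is not statistically significant.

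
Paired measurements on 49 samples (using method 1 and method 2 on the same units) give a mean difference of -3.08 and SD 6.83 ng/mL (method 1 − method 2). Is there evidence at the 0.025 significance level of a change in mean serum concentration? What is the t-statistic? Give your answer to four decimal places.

H0: μ_d = 0; H1: μ_d ≠ 0 (paired t-test on the differences, two-sided).
t = d̄/(s_d/√n) = -3.08/(6.83/√49) = -3.1567
df = n − 1 = 48
Two-sided p-value ≈ 0.0028
Since p ≈ 0.0028 < α = 0.025, reject H0; the evidence is statistically significant.

-3.1567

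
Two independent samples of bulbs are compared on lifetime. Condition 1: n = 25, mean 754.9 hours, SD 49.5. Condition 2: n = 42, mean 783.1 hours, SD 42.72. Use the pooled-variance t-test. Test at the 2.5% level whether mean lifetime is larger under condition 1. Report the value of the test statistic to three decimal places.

-2.462

Let group 1 = condition 1, group 2 = condition 2. H0: μ_1 = μ_2; H1: μ_1 > μ_2 (two-sample pooled-variance t-test, right-tailed).
s_p² = [(25−1)·49.5² + (42−1)·42.72²]/(25+42−2) = 2055.86
t = (754.9 − 783.1)/√[2055.86·(1/25 + 1/42)] = -2.462
df = n₁ + n₂ − 2 = 65
p-value = P(T ≥ -2.462) ≈ 0.992
Since p ≈ 0.992 > α = 0.025, fail to reject H0; the data do not provide sufficient evidence against H0.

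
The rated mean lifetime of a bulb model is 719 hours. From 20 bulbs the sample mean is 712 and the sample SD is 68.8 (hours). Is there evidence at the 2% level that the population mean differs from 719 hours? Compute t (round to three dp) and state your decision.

H0: μ = 719; H1: μ ≠ 719 (one-sample t-test, two-sided).
t = (x̄ − μ₀)/(s/√n) = (712 − 719)/(68.8/√20) = -0.455
df = n − 1 = 19
Two-sided p-value ≈ 0.654
Since p ≈ 0.654 > α = 0.02, fail to reject H0; the evidence is not statistically significant.

t = -0.455; fail to reject H0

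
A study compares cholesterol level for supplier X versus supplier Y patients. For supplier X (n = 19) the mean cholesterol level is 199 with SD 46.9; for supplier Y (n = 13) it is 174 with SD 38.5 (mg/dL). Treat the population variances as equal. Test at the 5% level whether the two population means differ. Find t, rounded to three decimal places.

1.588

Let group 1 = supplier X, group 2 = supplier Y. H0: μ_1 = μ_2; H1: μ_1 ≠ μ_2 (two-sample pooled-variance t-test, two-sided).
s_p² = [(19−1)·46.9² + (13−1)·38.5²]/(19+13−2) = 1912.67
t = (199 − 174)/√[1912.67·(1/19 + 1/13)] = 1.588
df = n₁ + n₂ − 2 = 30
Two-sided p-value ≈ 0.123
Since p ≈ 0.123 > α = 0.05, fail to reject H0; the evidence is not statistically significant.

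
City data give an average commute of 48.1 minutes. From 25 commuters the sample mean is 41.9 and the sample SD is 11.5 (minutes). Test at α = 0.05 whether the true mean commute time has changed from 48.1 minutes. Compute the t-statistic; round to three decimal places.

H0: μ = 48.1; H1: μ ≠ 48.1 (one-sample t-test, two-sided).
t = (x̄ − μ₀)/(s/√n) = (41.9 − 48.1)/(11.5/√25) = -2.696
df = n − 1 = 24
Two-sided p-value ≈ 0.0126
Since p ≈ 0.0126 < α = 0.05, reject H0; the evidence is statistically significant.

-2.696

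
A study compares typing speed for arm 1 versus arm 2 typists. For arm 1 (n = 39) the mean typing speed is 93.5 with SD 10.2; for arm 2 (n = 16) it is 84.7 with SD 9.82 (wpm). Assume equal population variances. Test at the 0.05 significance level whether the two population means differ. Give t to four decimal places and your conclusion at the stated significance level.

t = 2.9365; reject H0

Let group 1 = arm 1, group 2 = arm 2. H0: μ_1 = μ_2; H1: μ_1 ≠ μ_2 (two-sample pooled-variance t-test, two-sided).
s_p² = [(39−1)·10.2² + (16−1)·9.82²]/(39+16−2) = 101.887
t = (93.5 − 84.7)/√[101.887·(1/39 + 1/16)] = 2.9365
df = n₁ + n₂ − 2 = 53
Two-sided p-value ≈ 0.0049
Since p ≈ 0.0049 < α = 0.05, reject H0; the data support H1.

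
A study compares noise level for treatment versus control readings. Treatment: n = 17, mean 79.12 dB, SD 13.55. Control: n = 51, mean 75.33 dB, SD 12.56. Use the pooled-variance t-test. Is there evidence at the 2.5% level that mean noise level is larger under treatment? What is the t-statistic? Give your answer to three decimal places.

Let group 1 = treatment, group 2 = control. H0: μ_1 = μ_2; H1: μ_1 > μ_2 (two-sample pooled-variance t-test, right-tailed).
s_p² = [(17−1)·13.55² + (51−1)·12.56²]/(17+51−2) = 164.02
t = (79.12 − 75.33)/√[164.02·(1/17 + 1/51)] = 1.057
df = n₁ + n₂ − 2 = 66
p-value = P(T ≥ 1.057) ≈ 0.147
Since p ≈ 0.147 > α = 0.025, fail to reject H0; the evidence is not statistically significant.

1.057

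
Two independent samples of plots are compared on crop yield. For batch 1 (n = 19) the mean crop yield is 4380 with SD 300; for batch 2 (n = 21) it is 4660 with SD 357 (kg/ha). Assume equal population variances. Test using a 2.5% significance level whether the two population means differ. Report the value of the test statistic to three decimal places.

Let group 1 = batch 1, group 2 = batch 2. H0: μ_1 = μ_2; H1: μ_1 ≠ μ_2 (two-sample pooled-variance t-test, two-sided).
s_p² = [(19−1)·300² + (21−1)·357²]/(19+21−2) = 109710
t = (4380 − 4660)/√[109710·(1/19 + 1/21)] = -2.670
df = n₁ + n₂ − 2 = 38
Two-sided p-value ≈ 0.011
Since p ≈ 0.011 < α = 0.025, reject H0; the evidence is statistically significant.

-2.670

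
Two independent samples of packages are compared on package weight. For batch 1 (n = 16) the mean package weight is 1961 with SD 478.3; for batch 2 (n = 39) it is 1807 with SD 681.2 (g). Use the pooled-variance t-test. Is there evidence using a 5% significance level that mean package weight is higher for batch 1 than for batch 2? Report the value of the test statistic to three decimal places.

0.823

Let group 1 = batch 1, group 2 = batch 2. H0: μ_1 = μ_2; H1: μ_1 > μ_2 (two-sample pooled-variance t-test, right-tailed).
s_p² = [(16−1)·478.3² + (39−1)·681.2²]/(16+39−2) = 397450
t = (1961 − 1807)/√[397450·(1/16 + 1/39)] = 0.823
df = n₁ + n₂ − 2 = 53
p-value = P(T ≥ 0.823) ≈ 0.207
Since p ≈ 0.207 > α = 0.05, fail to reject H0; the evidence is not statistically significant.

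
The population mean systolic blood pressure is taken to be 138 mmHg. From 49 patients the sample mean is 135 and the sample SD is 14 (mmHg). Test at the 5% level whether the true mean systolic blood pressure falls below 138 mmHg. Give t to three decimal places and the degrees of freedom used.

H0: μ = 138; H1: μ < 138 (one-sample t-test, left-tailed).
t = (x̄ − μ₀)/(s/√n) = (135 − 138)/(14/√49) = -1.500
df = n − 1 = 48
p-value = P(T ≤ -1.500) ≈ 0.0701
Since p ≈ 0.0701 > α = 0.05, fail to reject H0; the data do not provide sufficient evidence against H0.

t = -1.500, df = 48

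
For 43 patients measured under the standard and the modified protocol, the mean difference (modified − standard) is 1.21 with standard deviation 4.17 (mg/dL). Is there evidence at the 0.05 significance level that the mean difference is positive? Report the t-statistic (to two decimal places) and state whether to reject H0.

H0: μ_d = 0; H1: μ_d > 0 (paired t-test on the differences, right-tailed).
t = d̄/(s_d/√n) = 1.21/(4.17/√43) = 1.90
df = n − 1 = 42
p-value = P(T ≥ 1.90) ≈ 0.032
Since p ≈ 0.032 < α = 0.05, reject H0; the evidence is statistically significant.

t = 1.90; reject H0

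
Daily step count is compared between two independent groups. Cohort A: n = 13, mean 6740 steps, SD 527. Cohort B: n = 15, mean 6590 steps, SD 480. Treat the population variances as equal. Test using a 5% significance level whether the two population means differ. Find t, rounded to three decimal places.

0.788

Let group 1 = cohort A, group 2 = cohort B. H0: μ_1 = μ_2; H1: μ_1 ≠ μ_2 (two-sample pooled-variance t-test, two-sided).
s_p² = [(13−1)·527² + (15−1)·480²]/(13+15−2) = 252244
t = (6740 − 6590)/√[252244·(1/13 + 1/15)] = 0.788
df = n₁ + n₂ − 2 = 26
Two-sided p-value ≈ 0.4377
Since p ≈ 0.4377 > α = 0.05, fail to reject H0; the data do not provide sufficient evidence against H0.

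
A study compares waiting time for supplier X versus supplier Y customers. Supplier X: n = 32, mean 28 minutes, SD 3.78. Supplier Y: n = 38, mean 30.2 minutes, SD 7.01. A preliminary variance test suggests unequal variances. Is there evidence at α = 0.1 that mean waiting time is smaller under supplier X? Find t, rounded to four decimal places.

-1.6680

Let group 1 = supplier X, group 2 = supplier Y. H0: μ_1 = μ_2; H1: μ_1 < μ_2 (Welch's two-sample t-test, left-tailed).
t = (x̄_1 − x̄_2)/√(s_1²/n_1 + s_2²/n_2) = (28 − 30.2)/√(3.78²/32 + 7.01²/38) = -1.6680
Welch–Satterthwaite df ≈ 58.62
p-value = P(T ≤ -1.6680) ≈ 0.050
Since p ≈ 0.050 < α = 0.1, reject H0; the data support H1.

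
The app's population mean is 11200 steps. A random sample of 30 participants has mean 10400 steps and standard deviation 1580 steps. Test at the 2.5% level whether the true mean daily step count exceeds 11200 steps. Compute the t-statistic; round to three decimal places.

-2.773

H0: μ = 11200; H1: μ > 11200 (one-sample t-test, right-tailed).
t = (x̄ − μ₀)/(s/√n) = (10400 − 11200)/(1580/√30) = -2.773
df = n − 1 = 29
p-value = P(T ≥ -2.773) ≈ 0.9952
Since p ≈ 0.9952 > α = 0.025, fail to reject H0; the evidence is not statistically significant.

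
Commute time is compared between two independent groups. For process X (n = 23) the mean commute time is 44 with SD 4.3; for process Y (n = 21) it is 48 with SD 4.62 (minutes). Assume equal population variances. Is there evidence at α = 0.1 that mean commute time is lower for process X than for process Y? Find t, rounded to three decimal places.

-2.975

Let group 1 = process X, group 2 = process Y. H0: μ_1 = μ_2; H1: μ_1 < μ_2 (two-sample pooled-variance t-test, left-tailed).
s_p² = [(23−1)·4.3² + (21−1)·4.62²]/(23+21−2) = 19.8492
t = (44 − 48)/√[19.8492·(1/23 + 1/21)] = -2.975
df = n₁ + n₂ − 2 = 42
p-value = P(T ≤ -2.975) ≈ 0.0024
Since p ≈ 0.0024 < α = 0.1, reject H0; the data support H1.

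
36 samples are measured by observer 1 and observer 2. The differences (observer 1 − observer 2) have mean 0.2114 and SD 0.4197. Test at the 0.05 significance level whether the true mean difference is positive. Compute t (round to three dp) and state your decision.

t = 3.022; reject H0

H0: μ_d = 0; H1: μ_d > 0 (paired t-test on the differences, right-tailed).
t = d̄/(s_d/√n) = 0.2114/(0.4197/√36) = 3.022
df = n − 1 = 35
p-value = P(T ≥ 3.022) ≈ 0.002
Since p ≈ 0.002 < α = 0.05, reject H0; the data support H1.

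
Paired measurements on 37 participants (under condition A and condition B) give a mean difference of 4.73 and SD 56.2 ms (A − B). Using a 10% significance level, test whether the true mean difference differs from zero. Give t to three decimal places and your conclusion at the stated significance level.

H0: μ_d = 0; H1: μ_d ≠ 0 (paired t-test on the differences, two-sided).
t = d̄/(s_d/√n) = 4.73/(56.2/√37) = 0.512
df = n − 1 = 36
Two-sided p-value ≈ 0.6118
Since p ≈ 0.6118 > α = 0.1, fail to reject H0; the data do not provide sufficient evidence against H0.

t = 0.512; fail to reject H0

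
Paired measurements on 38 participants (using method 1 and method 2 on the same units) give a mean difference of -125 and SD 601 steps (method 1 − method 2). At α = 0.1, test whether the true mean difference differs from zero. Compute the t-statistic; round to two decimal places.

H0: μ_d = 0; H1: μ_d ≠ 0 (paired t-test on the differences, two-sided).
t = d̄/(s_d/√n) = -125/(601/√38) = -1.28
df = n − 1 = 37
Two-sided p-value ≈ 0.208
Since p ≈ 0.208 > α = 0.1, fail to reject H0; the evidence is not statistically significant.

-1.28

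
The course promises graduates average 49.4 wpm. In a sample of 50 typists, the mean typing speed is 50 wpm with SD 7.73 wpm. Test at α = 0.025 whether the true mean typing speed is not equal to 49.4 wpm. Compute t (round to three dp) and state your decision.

H0: μ = 49.4; H1: μ ≠ 49.4 (one-sample t-test, two-sided).
t = (x̄ − μ₀)/(s/√n) = (50 − 49.4)/(7.73/√50) = 0.549
df = n − 1 = 49
Two-sided p-value ≈ 0.5856
Since p ≈ 0.5856 > α = 0.025, fail to reject H0; the data do not provide sufficient evidence against H0.

t = 0.549; fail to reject H0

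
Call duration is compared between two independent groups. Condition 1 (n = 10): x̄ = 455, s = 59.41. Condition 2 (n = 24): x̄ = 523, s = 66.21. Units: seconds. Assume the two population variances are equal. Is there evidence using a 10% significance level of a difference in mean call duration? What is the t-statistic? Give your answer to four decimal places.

Let group 1 = condition 1, group 2 = condition 2. H0: μ_1 = μ_2; H1: μ_1 ≠ μ_2 (two-sample pooled-variance t-test, two-sided).
s_p² = [(10−1)·59.41² + (24−1)·66.21²]/(10+24−2) = 4143.52
t = (455 − 523)/√[4143.52·(1/10 + 1/24)] = -2.8067
df = n₁ + n₂ − 2 = 32
Two-sided p-value ≈ 0.0085
Since p ≈ 0.0085 < α = 0.1, reject H0; the evidence is statistically significant.

-2.8067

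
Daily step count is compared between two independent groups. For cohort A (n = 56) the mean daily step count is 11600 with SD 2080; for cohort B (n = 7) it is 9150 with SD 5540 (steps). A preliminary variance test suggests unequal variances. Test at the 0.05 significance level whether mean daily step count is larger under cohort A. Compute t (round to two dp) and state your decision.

Let group 1 = cohort A, group 2 = cohort B. H0: μ_1 = μ_2; H1: μ_1 > μ_2 (Welch's two-sample t-test, right-tailed).
t = (x̄_1 − x̄_2)/√(s_1²/n_1 + s_2²/n_2) = (11600 − 9150)/√(2080²/56 + 5540²/7) = 1.16
Welch–Satterthwaite df ≈ 6.21
p-value = P(T ≥ 1.16) ≈ 0.1444
Since p ≈ 0.1444 > α = 0.05, fail to reject H0; the evidence is not statistically significant.

t = 1.16; fail to reject H0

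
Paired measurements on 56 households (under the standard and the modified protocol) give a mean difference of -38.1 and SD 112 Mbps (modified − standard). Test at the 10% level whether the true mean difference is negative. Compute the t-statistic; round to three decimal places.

H0: μ_d = 0; H1: μ_d < 0 (paired t-test on the differences, left-tailed).
t = d̄/(s_d/√n) = -38.1/(112/√56) = -2.546
df = n − 1 = 55
p-value = P(T ≤ -2.546) ≈ 0.007
Since p ≈ 0.007 < α = 0.1, reject H0; the data support H1.

-2.546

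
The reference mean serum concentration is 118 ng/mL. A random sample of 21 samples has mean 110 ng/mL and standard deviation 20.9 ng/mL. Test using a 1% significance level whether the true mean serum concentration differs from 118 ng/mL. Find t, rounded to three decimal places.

H0: μ = 118; H1: μ ≠ 118 (one-sample t-test, two-sided).
t = (x̄ − μ₀)/(s/√n) = (110 − 118)/(20.9/√21) = -1.754
df = n − 1 = 20
Two-sided p-value ≈ 0.0947
Since p ≈ 0.0947 > α = 0.01, fail to reject H0; the data do not provide sufficient evidence against H0.

-1.754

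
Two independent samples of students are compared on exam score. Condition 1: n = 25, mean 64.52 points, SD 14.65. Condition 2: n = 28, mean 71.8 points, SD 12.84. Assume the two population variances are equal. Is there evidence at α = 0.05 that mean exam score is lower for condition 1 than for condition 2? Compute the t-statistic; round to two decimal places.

-1.93

Let group 1 = condition 1, group 2 = condition 2. H0: μ_1 = μ_2; H1: μ_1 < μ_2 (two-sample pooled-variance t-test, left-tailed).
s_p² = [(25−1)·14.65² + (28−1)·12.84²]/(25+28−2) = 188.281
t = (64.52 − 71.8)/√[188.281·(1/25 + 1/28)] = -1.93
df = n₁ + n₂ − 2 = 51
p-value = P(T ≤ -1.93) ≈ 0.030
Since p ≈ 0.030 < α = 0.05, reject H0; the evidence is statistically significant.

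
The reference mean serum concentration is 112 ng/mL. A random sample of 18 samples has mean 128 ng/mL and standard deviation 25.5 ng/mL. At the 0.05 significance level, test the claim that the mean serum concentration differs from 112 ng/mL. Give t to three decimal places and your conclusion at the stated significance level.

H0: μ = 112; H1: μ ≠ 112 (one-sample t-test, two-sided).
t = (x̄ − μ₀)/(s/√n) = (128 − 112)/(25.5/√18) = 2.662
df = n − 1 = 17
Two-sided p-value ≈ 0.016
Since p ≈ 0.016 < α = 0.05, reject H0; the data support H1.

t = 2.662; reject H0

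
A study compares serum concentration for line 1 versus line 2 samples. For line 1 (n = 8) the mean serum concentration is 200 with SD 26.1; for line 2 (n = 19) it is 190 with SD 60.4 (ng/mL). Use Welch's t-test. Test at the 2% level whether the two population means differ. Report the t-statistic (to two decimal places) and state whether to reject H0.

Let group 1 = line 1, group 2 = line 2. H0: μ_1 = μ_2; H1: μ_1 ≠ μ_2 (Welch's two-sample t-test, two-sided).
t = (x̄_1 − x̄_2)/√(s_1²/n_1 + s_2²/n_2) = (200 − 190)/√(26.1²/8 + 60.4²/19) = 0.60
Welch–Satterthwaite df ≈ 24.91
Two-sided p-value ≈ 0.5535
Since p ≈ 0.5535 > α = 0.02, fail to reject H0; the data do not provide sufficient evidence against H0.

t = 0.60; fail to reject H0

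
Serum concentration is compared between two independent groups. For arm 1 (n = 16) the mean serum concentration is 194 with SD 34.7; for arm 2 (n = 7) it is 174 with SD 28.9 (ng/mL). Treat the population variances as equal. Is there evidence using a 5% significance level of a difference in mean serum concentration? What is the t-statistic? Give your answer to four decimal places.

1.3315

Let group 1 = arm 1, group 2 = arm 2. H0: μ_1 = μ_2; H1: μ_1 ≠ μ_2 (two-sample pooled-variance t-test, two-sided).
s_p² = [(16−1)·34.7² + (7−1)·28.9²]/(16+7−2) = 1098.7
t = (194 − 174)/√[1098.7·(1/16 + 1/7)] = 1.3315
df = n₁ + n₂ − 2 = 21
Two-sided p-value ≈ 0.1973
Since p ≈ 0.1973 > α = 0.05, fail to reject H0; the evidence is not statistically significant.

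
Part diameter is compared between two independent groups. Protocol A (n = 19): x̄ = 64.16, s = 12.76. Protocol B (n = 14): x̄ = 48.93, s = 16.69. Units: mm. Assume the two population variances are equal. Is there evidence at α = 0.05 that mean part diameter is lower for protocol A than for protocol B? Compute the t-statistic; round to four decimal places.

Let group 1 = protocol A, group 2 = protocol B. H0: μ_1 = μ_2; H1: μ_1 < μ_2 (two-sample pooled-variance t-test, left-tailed).
s_p² = [(19−1)·12.76² + (14−1)·16.69²]/(19+14−2) = 211.353
t = (64.16 − 48.93)/√[211.353·(1/19 + 1/14)] = 2.9743
df = n₁ + n₂ − 2 = 31
p-value = P(T ≤ 2.9743) ≈ 0.9972
Since p ≈ 0.9972 > α = 0.05, fail to reject H0; the data do not provide sufficient evidence against H0.

2.9743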